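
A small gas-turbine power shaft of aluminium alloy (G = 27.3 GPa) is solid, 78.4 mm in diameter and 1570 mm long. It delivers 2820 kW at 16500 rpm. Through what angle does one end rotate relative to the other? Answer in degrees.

ω = 2π·16500/60 = 1728 rad/s, so T = P/ω = 2820×10³ / 1728 = 1632 N·m.
J = πd⁴/32 = π(0.0784)⁴/32 = 3.709×10^-6 m⁴.
θ = T·L/(G·J) = 1632 × 1.57 / (27.3×10⁹ × 3.709×10^-6) = 0.02531 rad.

1.45°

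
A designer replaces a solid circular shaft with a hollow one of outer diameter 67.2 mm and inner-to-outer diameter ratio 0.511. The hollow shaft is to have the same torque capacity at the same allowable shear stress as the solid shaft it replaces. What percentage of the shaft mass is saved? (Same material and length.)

Equal τ_max and T ⇒ the solid shaft needs d_s³ = d_o³(1−k⁴), so d_s = 67.2·(1−0.511⁴)^(1/3) = 65.64 mm.
Area ratio A_h/A_s = d_o²(1−k²)/d_s² = (1−k²)/(1−k⁴)^(2/3) = 0.7745.
Mass saving = 1 − 0.7745 = 22.6 %.

22.6 %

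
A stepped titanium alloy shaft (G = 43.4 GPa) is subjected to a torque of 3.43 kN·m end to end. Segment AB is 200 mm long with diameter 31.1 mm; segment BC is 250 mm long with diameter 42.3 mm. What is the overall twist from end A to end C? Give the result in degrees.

J_AB = π(0.0311)⁴/32 = 9.18×10^-8 m⁴; J_BC = π(0.0423)⁴/32 = 3.14×10^-7 m⁴.
θ = (T/G)·Σ L_i/J_i = (3430/43.4×10⁹)·(0.200/9.18×10^-8 + 0.250/3.14×10^-7) = 0.2350 rad.

13.5°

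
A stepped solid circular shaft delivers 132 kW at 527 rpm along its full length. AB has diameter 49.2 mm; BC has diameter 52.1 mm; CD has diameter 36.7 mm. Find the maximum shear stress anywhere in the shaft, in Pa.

ω = 2π·527/60 = 55.19 rad/s, so T = P/ω = 132×10³ / 55.19 = 2392 N·m.
Under the same torque, τ_max = 16T/(πd³) is largest where d is smallest — segment CD (d = 36.7 mm).
τ_max = 16·2392/(π·(0.0367)³) = 2.464×10^8 Pa.

2.46e8 Pa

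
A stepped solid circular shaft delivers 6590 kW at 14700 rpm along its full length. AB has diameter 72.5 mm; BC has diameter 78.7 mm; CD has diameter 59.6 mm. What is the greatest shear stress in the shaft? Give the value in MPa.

103 MPa

ω = 2π·14700/60 = 1539 rad/s, so T = P/ω = 6590×10³ / 1539 = 4281 N·m.
Under the same torque, τ_max = 16T/(πd³) is largest where d is smallest — segment CD (d = 59.6 mm).
τ_max = 16·4281/(π·(0.0596)³) = 1.030×10^8 Pa.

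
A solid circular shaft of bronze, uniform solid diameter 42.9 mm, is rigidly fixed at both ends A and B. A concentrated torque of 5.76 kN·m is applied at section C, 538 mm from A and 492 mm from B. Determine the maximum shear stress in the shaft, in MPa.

194 MPa

With uniform GJ and both ends fixed, compatibility θ_AC = θ_CB gives T_A·a = T_B·b, together with T_A + T_B = T₀.
T_A = T₀·b/(a+b) = 5760·492/1030 = 2751 N·m; T_B = 3009 N·m.
τ in each portion: τ_AC = 1.77×10^8 Pa, τ_CB = 1.94×10^8 Pa; maximum is in CB.
τ_max = T_CB·r/J = 3009·0.0215/3.33×10^-7 = 1.941×10^8 Pa.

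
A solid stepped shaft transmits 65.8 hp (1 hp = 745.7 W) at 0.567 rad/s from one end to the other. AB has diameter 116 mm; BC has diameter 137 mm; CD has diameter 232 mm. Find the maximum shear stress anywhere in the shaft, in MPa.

ω = 0.567 rad/s, so T = P/ω = 65.8×745.7 / 0.5670 = 86540 N·m.
Under the same torque, τ_max = 16T/(πd³) is largest where d is smallest — segment AB (d = 116 mm).
τ_max = 16·86540/(π·(0.116)³) = 2.824×10^8 Pa.

282 MPa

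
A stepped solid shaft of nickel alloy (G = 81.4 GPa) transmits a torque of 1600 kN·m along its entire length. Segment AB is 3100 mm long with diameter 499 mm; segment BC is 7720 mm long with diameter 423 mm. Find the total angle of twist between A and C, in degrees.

J_AB = π(0.499)⁴/32 = 6.09×10^-3 m⁴; J_BC = π(0.423)⁴/32 = 3.14×10^-3 m⁴.
θ = (T/G)·Σ L_i/J_i = (1.600e6/81.4×10⁹)·(3.10/6.09×10^-3 + 7.72/3.14×10^-3) = 0.05829 rad.

3.34°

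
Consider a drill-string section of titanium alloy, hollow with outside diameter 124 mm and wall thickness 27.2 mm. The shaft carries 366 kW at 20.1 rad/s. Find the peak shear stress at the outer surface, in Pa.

5.40e7 Pa

ω = 20.1 rad/s, so T = P/ω = 366×10³ / 20.10 = 18210 N·m.
J = π(d_o⁴ − d_i⁴)/32 = π(0.124⁴ − 0.0696⁴)/32 = 2.091×10^-5 m⁴.
τ_max = T·r/J = 18210 × 0.0620 / 2.091×10^-5 = 5.400×10^7 Pa.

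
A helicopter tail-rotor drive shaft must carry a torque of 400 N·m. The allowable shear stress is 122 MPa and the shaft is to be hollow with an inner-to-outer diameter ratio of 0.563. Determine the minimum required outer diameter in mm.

For a hollow shaft with d_i/d_o = 0.563: τ_max = 16T/(π d_o³ (1−k⁴)), so d_o = [16T/(π τ_allow (1−k⁴))]^(1/3) = [16·400.0/(π·1.22×10^8·0.8995)]^(1/3) = 0.02648 m.

26.5 mm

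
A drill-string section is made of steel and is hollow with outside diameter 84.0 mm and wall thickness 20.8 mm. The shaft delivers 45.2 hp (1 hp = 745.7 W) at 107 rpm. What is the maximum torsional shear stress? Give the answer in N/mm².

27.6 N/mm²

ω = 2π·107/60 = 11.21 rad/s, so T = P/ω = 45.2×745.7 / 11.21 = 3008 N·m.
J = π(d_o⁴ − d_i⁴)/32 = π(0.0840⁴ − 0.0424⁴)/32 = 4.571×10^-6 m⁴.
τ_max = T·r/J = 3008 × 0.0420 / 4.571×10^-6 = 2.764×10^7 Pa.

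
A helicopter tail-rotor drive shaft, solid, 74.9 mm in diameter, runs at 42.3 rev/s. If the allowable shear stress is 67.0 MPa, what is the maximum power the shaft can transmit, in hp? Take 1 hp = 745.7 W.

J = πd⁴/32 = π(0.0749)⁴/32 = 3.090×10^-6 m⁴.
T_max = τ_allow·J/r = 6.70×10^7 × 3.090×10^-6 / 0.0375 = 5528 N·m.
ω = 2π·42.3 = 265.8 rad/s, so P_max = T_max·ω = 1.469×10^6 W.

1970 hp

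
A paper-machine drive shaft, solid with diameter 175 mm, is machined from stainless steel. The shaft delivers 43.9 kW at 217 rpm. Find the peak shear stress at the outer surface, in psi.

ω = 2π·217/60 = 22.72 rad/s, so T = P/ω = 43.9×10³ / 22.72 = 1932 N·m.
J = πd⁴/32 = π(0.175)⁴/32 = 9.208×10^-5 m⁴.
τ_max = T·r/J = 1932 × 0.0875 / 9.208×10^-5 = 1.836×10^6 Pa.

266 psi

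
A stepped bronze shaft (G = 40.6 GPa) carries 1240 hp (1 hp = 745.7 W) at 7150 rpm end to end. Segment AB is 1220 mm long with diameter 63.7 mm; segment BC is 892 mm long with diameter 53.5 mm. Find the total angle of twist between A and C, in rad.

0.0567 rad

ω = 2π·7150/60 = 748.7 rad/s, so T = P/ω = 1240×745.7 / 748.7 = 1235 N·m.
J_AB = π(0.0637)⁴/32 = 1.62×10^-6 m⁴; J_BC = π(0.0535)⁴/32 = 8.04×10^-7 m⁴.
θ = (T/G)·Σ L_i/J_i = (1235/40.6×10⁹)·(1.22/1.62×10^-6 + 0.892/8.04×10^-7) = 0.05669 rad.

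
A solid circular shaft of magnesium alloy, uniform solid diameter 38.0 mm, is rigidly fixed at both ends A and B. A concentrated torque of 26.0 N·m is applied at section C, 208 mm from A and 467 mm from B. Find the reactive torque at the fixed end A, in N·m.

With uniform GJ and both ends fixed, compatibility θ_AC = θ_CB gives T_A·a = T_B·b, together with T_A + T_B = T₀.
T_A = T₀·b/(a+b) = 26.00·467/675.0 = 17.99 N·m; T_B = 8.012 N·m.

18.0 N·m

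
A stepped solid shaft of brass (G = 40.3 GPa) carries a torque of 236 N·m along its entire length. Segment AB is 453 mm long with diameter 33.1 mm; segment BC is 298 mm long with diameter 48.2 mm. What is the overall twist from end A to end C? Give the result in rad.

J_AB = π(0.0331)⁴/32 = 1.18×10^-7 m⁴; J_BC = π(0.0482)⁴/32 = 5.30×10^-7 m⁴.
θ = (T/G)·Σ L_i/J_i = (236.0/40.3×10⁹)·(0.453/1.18×10^-7 + 0.298/5.30×10^-7) = 0.02580 rad.

0.0258 rad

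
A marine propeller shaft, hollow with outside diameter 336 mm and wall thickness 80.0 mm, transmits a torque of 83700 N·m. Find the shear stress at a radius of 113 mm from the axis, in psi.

1190 psi

J = π(d_o⁴ − d_i⁴)/32 = π(0.336⁴ − 0.176⁴)/32 = 1.157×10^-3 m⁴.
Shear stress varies linearly with radius: τ = T·r/J = 83700 × 0.113 / 1.157×10^-3 = 8.174×10^6 Pa.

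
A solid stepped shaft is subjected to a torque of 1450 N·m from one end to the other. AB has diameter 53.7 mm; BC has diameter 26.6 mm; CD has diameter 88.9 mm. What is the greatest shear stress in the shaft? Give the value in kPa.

Under the same torque, τ_max = 16T/(πd³) is largest where d is smallest — segment BC (d = 26.6 mm).
τ_max = 16·1450/(π·(0.0266)³) = 3.924×10^8 Pa.

392000 kPa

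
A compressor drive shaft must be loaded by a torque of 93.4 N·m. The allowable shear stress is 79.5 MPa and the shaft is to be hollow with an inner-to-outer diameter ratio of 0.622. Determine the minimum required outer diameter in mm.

19.2 mm

For a hollow shaft with d_i/d_o = 0.622: τ_max = 16T/(π d_o³ (1−k⁴)), so d_o = [16T/(π τ_allow (1−k⁴))]^(1/3) = [16·93.40/(π·7.95×10^7·0.8503)]^(1/3) = 0.01916 m.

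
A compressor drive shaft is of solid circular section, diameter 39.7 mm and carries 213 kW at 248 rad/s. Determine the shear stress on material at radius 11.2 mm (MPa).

ω = 248 rad/s, so T = P/ω = 213×10³ / 248.0 = 858.9 N·m.
J = πd⁴/32 = π(0.0397)⁴/32 = 2.439×10^-7 m⁴.
Shear stress varies linearly with radius: τ = T·r/J = 858.9 × 0.0112 / 2.439×10^-7 = 3.944×10^7 Pa.

39.4 MPa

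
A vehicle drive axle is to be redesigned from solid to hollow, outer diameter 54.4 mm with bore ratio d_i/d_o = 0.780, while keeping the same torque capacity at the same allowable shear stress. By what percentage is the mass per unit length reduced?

46.7 %

Equal τ_max and T ⇒ the solid shaft needs d_s³ = d_o³(1−k⁴), so d_s = 54.4·(1−0.780⁴)^(1/3) = 46.63 mm.
Area ratio A_h/A_s = d_o²(1−k²)/d_s² = (1−k²)/(1−k⁴)^(2/3) = 0.5329.
Mass saving = 1 − 0.5329 = 46.7 %.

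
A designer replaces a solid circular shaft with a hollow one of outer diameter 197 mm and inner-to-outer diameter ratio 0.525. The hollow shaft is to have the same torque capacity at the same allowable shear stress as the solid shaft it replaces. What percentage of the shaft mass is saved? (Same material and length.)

23.6 %

Equal τ_max and T ⇒ the solid shaft needs d_s³ = d_o³(1−k⁴), so d_s = 197·(1−0.525⁴)^(1/3) = 191.9 mm.
Area ratio A_h/A_s = d_o²(1−k²)/d_s² = (1−k²)/(1−k⁴)^(2/3) = 0.7636.
Mass saving = 1 − 0.7636 = 23.6 %.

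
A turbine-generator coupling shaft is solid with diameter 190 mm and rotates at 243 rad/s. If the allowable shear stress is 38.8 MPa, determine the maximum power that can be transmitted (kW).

12700 kW

J = πd⁴/32 = π(0.190)⁴/32 = 1.279×10^-4 m⁴.
T_max = τ_allow·J/r = 3.88×10^7 × 1.279×10^-4 / 0.0950 = 52250 N·m.
ω = 243 rad/s, so P_max = T_max·ω = 1.270×10^7 W.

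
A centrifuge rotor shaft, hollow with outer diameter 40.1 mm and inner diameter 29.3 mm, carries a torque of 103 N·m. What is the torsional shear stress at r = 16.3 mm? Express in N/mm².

9.25 N/mm²

J = π(d_o⁴ − d_i⁴)/32 = π(0.0401⁴ − 0.0293⁴)/32 = 1.815×10^-7 m⁴.
Shear stress varies linearly with radius: τ = T·r/J = 103.0 × 0.0163 / 1.815×10^-7 = 9.250×10^6 Pa.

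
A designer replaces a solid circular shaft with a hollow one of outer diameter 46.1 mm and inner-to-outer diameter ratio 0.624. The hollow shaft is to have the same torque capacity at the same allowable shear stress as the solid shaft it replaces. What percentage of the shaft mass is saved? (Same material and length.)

Equal τ_max and T ⇒ the solid shaft needs d_s³ = d_o³(1−k⁴), so d_s = 46.1·(1−0.624⁴)^(1/3) = 43.64 mm.
Area ratio A_h/A_s = d_o²(1−k²)/d_s² = (1−k²)/(1−k⁴)^(2/3) = 0.6814.
Mass saving = 1 − 0.6814 = 31.9 %.

31.9 %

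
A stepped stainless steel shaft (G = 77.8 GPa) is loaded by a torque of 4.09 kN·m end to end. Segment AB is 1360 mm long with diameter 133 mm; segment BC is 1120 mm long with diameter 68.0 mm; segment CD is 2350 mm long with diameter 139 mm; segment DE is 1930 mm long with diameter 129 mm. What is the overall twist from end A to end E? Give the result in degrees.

2.15°

J_AB = π(0.133)⁴/32 = 3.07×10^-5 m⁴; J_BC = π(0.0680)⁴/32 = 2.10×10^-6 m⁴; J_CD = π(0.139)⁴/32 = 3.66×10^-5 m⁴; J_DE = π(0.129)⁴/32 = 2.72×10^-5 m⁴.
θ = (T/G)·Σ L_i/J_i = (4090/77.8×10⁹)·(1.36/3.07×10^-5 + 1.12/2.10×10^-6 + 2.35/3.66×10^-5 + 1.93/2.72×10^-5) = 0.03748 rad.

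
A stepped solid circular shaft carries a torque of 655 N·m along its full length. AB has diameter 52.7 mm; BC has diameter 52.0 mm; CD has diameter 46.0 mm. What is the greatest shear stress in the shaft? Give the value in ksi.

4.97 ksi

Under the same torque, τ_max = 16T/(πd³) is largest where d is smallest — segment CD (d = 46.0 mm).
τ_max = 16·655.0/(π·(0.0460)³) = 3.427×10^7 Pa.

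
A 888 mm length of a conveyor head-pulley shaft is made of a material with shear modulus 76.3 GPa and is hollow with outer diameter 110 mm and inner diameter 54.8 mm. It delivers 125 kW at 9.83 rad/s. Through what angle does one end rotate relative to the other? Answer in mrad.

ω = 9.83 rad/s, so T = P/ω = 125×10³ / 9.830 = 12720 N·m.
J = π(d_o⁴ − d_i⁴)/32 = π(0.110⁴ − 0.0548⁴)/32 = 1.349×10^-5 m⁴.
θ = T·L/(G·J) = 12720 × 0.888 / (76.3×10⁹ × 1.349×10^-5) = 0.01097 rad.

11.0 mrad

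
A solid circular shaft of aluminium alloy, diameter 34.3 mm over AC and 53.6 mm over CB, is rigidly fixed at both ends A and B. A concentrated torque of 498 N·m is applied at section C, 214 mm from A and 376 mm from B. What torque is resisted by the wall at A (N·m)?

113 N·m

Compatibility: T_A·a/J_AC = T_B·b/J_CB with T_A + T_B = T₀.
J_AC = 1.36×10^-7 m⁴, J_CB = 8.10×10^-7 m⁴, so T_A = T₀·(J_AC/a)/((J_AC/a)+(J_CB/b)) = 113.3 N·m, T_B = 384.7 N·m.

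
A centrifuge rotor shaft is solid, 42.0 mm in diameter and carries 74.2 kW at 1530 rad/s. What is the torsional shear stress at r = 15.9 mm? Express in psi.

366 psi

ω = 1530 rad/s, so T = P/ω = 74.2×10³ / 1530 = 48.50 N·m.
J = πd⁴/32 = π(0.0420)⁴/32 = 3.055×10^-7 m⁴.
Shear stress varies linearly with radius: τ = T·r/J = 48.50 × 0.0159 / 3.055×10^-7 = 2.524×10^6 Pa.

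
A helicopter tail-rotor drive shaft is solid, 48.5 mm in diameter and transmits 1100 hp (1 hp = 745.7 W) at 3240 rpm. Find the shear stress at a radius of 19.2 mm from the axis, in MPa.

ω = 2π·3240/60 = 339.3 rad/s, so T = P/ω = 1100×745.7 / 339.3 = 2418 N·m.
J = πd⁴/32 = π(0.0485)⁴/32 = 5.432×10^-7 m⁴.
Shear stress varies linearly with radius: τ = T·r/J = 2418 × 0.0192 / 5.432×10^-7 = 8.545×10^7 Pa.

85.5 MPa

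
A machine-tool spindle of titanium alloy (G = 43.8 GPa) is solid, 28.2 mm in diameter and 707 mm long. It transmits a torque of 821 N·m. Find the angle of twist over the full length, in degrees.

12.2°

J = πd⁴/32 = π(0.0282)⁴/32 = 6.209×10^-8 m⁴.
θ = T·L/(G·J) = 821.0 × 0.707 / (43.8×10⁹ × 6.209×10^-8) = 0.2134 rad.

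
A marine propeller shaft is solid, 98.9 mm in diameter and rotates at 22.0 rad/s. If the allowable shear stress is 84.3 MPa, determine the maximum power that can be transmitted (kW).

J = πd⁴/32 = π(0.0989)⁴/32 = 9.393×10^-6 m⁴.
T_max = τ_allow·J/r = 8.43×10^7 × 9.393×10^-6 / 0.0495 = 16010 N·m.
ω = 22.0 rad/s, so P_max = T_max·ω = 3.523×10^5 W.

352 kW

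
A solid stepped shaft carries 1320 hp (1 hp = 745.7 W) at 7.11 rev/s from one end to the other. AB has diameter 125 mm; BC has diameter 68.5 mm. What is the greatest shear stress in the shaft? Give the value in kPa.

349000 kPa

ω = 2π·7.11 = 44.67 rad/s, so T = P/ω = 1320×745.7 / 44.67 = 22030 N·m.
Under the same torque, τ_max = 16T/(πd³) is largest where d is smallest — segment BC (d = 68.5 mm).
τ_max = 16·22030/(π·(0.0685)³) = 3.491×10^8 Pa.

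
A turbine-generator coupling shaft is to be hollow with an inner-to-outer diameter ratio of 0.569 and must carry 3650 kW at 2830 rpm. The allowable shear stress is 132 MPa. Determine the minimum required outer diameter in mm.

81.0 mm

ω = 2π·2830/60 = 296.4 rad/s, so T = P/ω = 3650×10³ / 296.4 = 12320 N·m.
For a hollow shaft with d_i/d_o = 0.569: τ_max = 16T/(π d_o³ (1−k⁴)), so d_o = [16T/(π τ_allow (1−k⁴))]^(1/3) = [16·12320/(π·1.32×10^8·0.8952)]^(1/3) = 0.08097 m.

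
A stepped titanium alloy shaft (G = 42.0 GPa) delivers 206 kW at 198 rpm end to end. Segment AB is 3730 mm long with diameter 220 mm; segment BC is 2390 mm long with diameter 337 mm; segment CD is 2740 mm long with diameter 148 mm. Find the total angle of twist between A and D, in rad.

ω = 2π·198/60 = 20.73 rad/s, so T = P/ω = 206×10³ / 20.73 = 9935 N·m.
J_AB = π(0.220)⁴/32 = 2.30×10^-4 m⁴; J_BC = π(0.337)⁴/32 = 1.27×10^-3 m⁴; J_CD = π(0.148)⁴/32 = 4.71×10^-5 m⁴.
θ = (T/G)·Σ L_i/J_i = (9935/42.0×10⁹)·(3.73/2.30×10^-4 + 2.39/1.27×10^-3 + 2.74/4.71×10^-5) = 0.01804 rad.

0.0180 rad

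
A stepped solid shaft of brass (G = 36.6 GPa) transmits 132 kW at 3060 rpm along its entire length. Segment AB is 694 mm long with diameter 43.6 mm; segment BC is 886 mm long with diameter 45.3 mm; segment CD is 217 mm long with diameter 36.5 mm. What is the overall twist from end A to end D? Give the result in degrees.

ω = 2π·3060/60 = 320.4 rad/s, so T = P/ω = 132×10³ / 320.4 = 411.9 N·m.
J_AB = π(0.0436)⁴/32 = 3.55×10^-7 m⁴; J_BC = π(0.0453)⁴/32 = 4.13×10^-7 m⁴; J_CD = π(0.0365)⁴/32 = 1.74×10^-7 m⁴.
θ = (T/G)·Σ L_i/J_i = (411.9/36.6×10⁹)·(0.694/3.55×10^-7 + 0.886/4.13×10^-7 + 0.217/1.74×10^-7) = 0.06015 rad.

3.45°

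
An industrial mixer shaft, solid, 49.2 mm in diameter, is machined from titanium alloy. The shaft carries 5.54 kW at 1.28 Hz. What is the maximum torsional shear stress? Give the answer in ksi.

ω = 2π·1.28 = 8.042 rad/s, so T = P/ω = 5.54×10³ / 8.042 = 688.8 N·m.
J = πd⁴/32 = π(0.0492)⁴/32 = 5.753×10^-7 m⁴.
τ_max = T·r/J = 688.8 × 0.0246 / 5.753×10^-7 = 2.946×10^7 Pa.

4.27 ksi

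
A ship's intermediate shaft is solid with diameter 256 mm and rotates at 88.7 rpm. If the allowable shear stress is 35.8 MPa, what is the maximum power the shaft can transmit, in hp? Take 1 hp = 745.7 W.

1470 hp

J = πd⁴/32 = π(0.256)⁴/32 = 4.217×10^-4 m⁴.
T_max = τ_allow·J/r = 3.58×10^7 × 4.217×10^-4 / 0.128 = 117900 N·m.
ω = 2π·88.7/60 = 9.289 rad/s, so P_max = T_max·ω = 1.095×10^6 W.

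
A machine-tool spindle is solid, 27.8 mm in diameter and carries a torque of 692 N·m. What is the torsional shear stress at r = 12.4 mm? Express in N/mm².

J = πd⁴/32 = π(0.0278)⁴/32 = 5.864×10^-8 m⁴.
Shear stress varies linearly with radius: τ = T·r/J = 692.0 × 0.0124 / 5.864×10^-8 = 1.463×10^8 Pa.

146 N/mm²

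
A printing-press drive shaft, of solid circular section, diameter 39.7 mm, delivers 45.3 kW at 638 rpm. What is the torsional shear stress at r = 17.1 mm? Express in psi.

ω = 2π·638/60 = 66.81 rad/s, so T = P/ω = 45.3×10³ / 66.81 = 678.0 N·m.
J = πd⁴/32 = π(0.0397)⁴/32 = 2.439×10^-7 m⁴.
Shear stress varies linearly with radius: τ = T·r/J = 678.0 × 0.0171 / 2.439×10^-7 = 4.754×10^7 Pa.

6900 psi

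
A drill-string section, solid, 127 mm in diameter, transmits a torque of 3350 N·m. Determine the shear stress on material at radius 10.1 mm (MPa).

1.32 MPa

J = πd⁴/32 = π(0.127)⁴/32 = 2.554×10^-5 m⁴.
Shear stress varies linearly with radius: τ = T·r/J = 3350 × 0.0101 / 2.554×10^-5 = 1.325×10^6 Pa.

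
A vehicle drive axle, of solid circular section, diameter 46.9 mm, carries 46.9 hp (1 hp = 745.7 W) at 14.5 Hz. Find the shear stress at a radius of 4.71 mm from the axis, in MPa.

ω = 2π·14.5 = 91.11 rad/s, so T = P/ω = 46.9×745.7 / 91.11 = 383.9 N·m.
J = πd⁴/32 = π(0.0469)⁴/32 = 4.750×10^-7 m⁴.
Shear stress varies linearly with radius: τ = T·r/J = 383.9 × 0.00471 / 4.750×10^-7 = 3.806×10^6 Pa.

3.81 MPa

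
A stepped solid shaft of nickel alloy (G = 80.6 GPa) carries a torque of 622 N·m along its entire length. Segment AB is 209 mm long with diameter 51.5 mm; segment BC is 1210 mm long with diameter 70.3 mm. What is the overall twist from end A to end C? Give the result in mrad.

6.23 mrad

J_AB = π(0.0515)⁴/32 = 6.91×10^-7 m⁴; J_BC = π(0.0703)⁴/32 = 2.40×10^-6 m⁴.
θ = (T/G)·Σ L_i/J_i = (622.0/80.6×10⁹)·(0.209/6.91×10^-7 + 1.21/2.40×10^-6) = 6.230×10^-3 rad.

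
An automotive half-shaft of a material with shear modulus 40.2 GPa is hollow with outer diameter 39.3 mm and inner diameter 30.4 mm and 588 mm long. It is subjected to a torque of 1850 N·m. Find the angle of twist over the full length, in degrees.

10.3°

J = π(d_o⁴ − d_i⁴)/32 = π(0.0393⁴ − 0.0304⁴)/32 = 1.503×10^-7 m⁴.
θ = T·L/(G·J) = 1850 × 0.588 / (40.2×10⁹ × 1.503×10^-7) = 0.1800 rad.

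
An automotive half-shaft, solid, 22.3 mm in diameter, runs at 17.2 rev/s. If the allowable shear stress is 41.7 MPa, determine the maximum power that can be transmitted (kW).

9.81 kW

J = πd⁴/32 = π(0.0223)⁴/32 = 2.428×10^-8 m⁴.
T_max = τ_allow·J/r = 4.17×10^7 × 2.428×10^-8 / 0.0112 = 90.80 N·m.
ω = 2π·17.2 = 108.1 rad/s, so P_max = T_max·ω = 9813 W.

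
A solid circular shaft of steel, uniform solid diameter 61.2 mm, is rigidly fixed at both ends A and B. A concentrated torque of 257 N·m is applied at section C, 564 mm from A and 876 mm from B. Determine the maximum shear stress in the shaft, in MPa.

With uniform GJ and both ends fixed, compatibility θ_AC = θ_CB gives T_A·a = T_B·b, together with T_A + T_B = T₀.
T_A = T₀·b/(a+b) = 257.0·876/1440 = 156.3 N·m; T_B = 100.7 N·m.
τ in each portion: τ_AC = 3.47×10^6 Pa, τ_CB = 2.24×10^6 Pa; maximum is in AC.
τ_max = T_AC·r/J = 156.3·0.0306/1.38×10^-6 = 3.474×10^6 Pa.

3.47 MPa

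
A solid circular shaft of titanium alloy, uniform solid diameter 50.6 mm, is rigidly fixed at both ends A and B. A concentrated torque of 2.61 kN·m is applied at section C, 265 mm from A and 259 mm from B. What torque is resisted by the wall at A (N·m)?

With uniform GJ and both ends fixed, compatibility θ_AC = θ_CB gives T_A·a = T_B·b, together with T_A + T_B = T₀.
T_A = T₀·b/(a+b) = 2610·259/524.0 = 1290 N·m; T_B = 1320 N·m.

1290 N·m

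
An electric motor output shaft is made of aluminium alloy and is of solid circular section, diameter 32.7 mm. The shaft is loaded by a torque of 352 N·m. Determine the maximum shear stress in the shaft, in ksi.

7.44 ksi

J = πd⁴/32 = π(0.0327)⁴/32 = 1.123×10^-7 m⁴.
τ_max = T·r/J = 352.0 × 0.0163 / 1.123×10^-7 = 5.127×10^7 Pa.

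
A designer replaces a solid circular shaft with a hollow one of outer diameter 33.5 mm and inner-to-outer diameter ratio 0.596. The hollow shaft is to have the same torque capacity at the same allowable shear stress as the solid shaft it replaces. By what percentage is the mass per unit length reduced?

29.5 %

Equal τ_max and T ⇒ the solid shaft needs d_s³ = d_o³(1−k⁴), so d_s = 33.5·(1−0.596⁴)^(1/3) = 32.03 mm.
Area ratio A_h/A_s = d_o²(1−k²)/d_s² = (1−k²)/(1−k⁴)^(2/3) = 0.7054.
Mass saving = 1 − 0.7054 = 29.5 %.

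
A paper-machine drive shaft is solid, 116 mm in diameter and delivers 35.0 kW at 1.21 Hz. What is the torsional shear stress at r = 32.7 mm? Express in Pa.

ω = 2π·1.21 = 7.603 rad/s, so T = P/ω = 35.0×10³ / 7.603 = 4604 N·m.
J = πd⁴/32 = π(0.116)⁴/32 = 1.778×10^-5 m⁴.
Shear stress varies linearly with radius: τ = T·r/J = 4604 × 0.0327 / 1.778×10^-5 = 8.469×10^6 Pa.

8.47e6 Pa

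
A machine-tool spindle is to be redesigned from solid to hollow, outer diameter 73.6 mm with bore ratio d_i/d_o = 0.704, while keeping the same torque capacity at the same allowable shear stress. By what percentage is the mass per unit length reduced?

39.1 %

Equal τ_max and T ⇒ the solid shaft needs d_s³ = d_o³(1−k⁴), so d_s = 73.6·(1−0.704⁴)^(1/3) = 67.00 mm.
Area ratio A_h/A_s = d_o²(1−k²)/d_s² = (1−k²)/(1−k⁴)^(2/3) = 0.6087.
Mass saving = 1 − 0.6087 = 39.1 %.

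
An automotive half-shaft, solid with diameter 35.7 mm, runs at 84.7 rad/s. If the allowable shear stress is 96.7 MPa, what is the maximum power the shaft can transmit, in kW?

J = πd⁴/32 = π(0.0357)⁴/32 = 1.595×10^-7 m⁴.
T_max = τ_allow·J/r = 9.67×10^7 × 1.595×10^-7 / 0.0179 = 863.9 N·m.
ω = 84.7 rad/s, so P_max = T_max·ω = 7.317×10^4 W.

73.2 kW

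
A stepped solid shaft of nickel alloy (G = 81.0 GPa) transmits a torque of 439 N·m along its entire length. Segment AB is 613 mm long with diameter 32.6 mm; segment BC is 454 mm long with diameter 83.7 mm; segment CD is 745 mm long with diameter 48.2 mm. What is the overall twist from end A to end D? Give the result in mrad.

J_AB = π(0.0326)⁴/32 = 1.11×10^-7 m⁴; J_BC = π(0.0837)⁴/32 = 4.82×10^-6 m⁴; J_CD = π(0.0482)⁴/32 = 5.30×10^-7 m⁴.
θ = (T/G)·Σ L_i/J_i = (439.0/81.0×10⁹)·(0.613/1.11×10^-7 + 0.454/4.82×10^-6 + 0.745/5.30×10^-7) = 0.03809 rad.

38.1 mrad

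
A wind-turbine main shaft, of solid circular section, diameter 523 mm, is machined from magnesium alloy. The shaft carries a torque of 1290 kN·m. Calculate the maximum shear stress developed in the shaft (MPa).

45.9 MPa

J = πd⁴/32 = π(0.523)⁴/32 = 7.345×10^-3 m⁴.
τ_max = T·r/J = 1.290e6 × 0.262 / 7.345×10^-3 = 4.593×10^7 Pa.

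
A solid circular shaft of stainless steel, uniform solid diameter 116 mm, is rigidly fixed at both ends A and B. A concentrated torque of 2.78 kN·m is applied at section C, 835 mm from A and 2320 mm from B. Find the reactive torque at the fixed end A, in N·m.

With uniform GJ and both ends fixed, compatibility θ_AC = θ_CB gives T_A·a = T_B·b, together with T_A + T_B = T₀.
T_A = T₀·b/(a+b) = 2780·2320/3155 = 2044 N·m; T_B = 735.8 N·m.

2040 N·m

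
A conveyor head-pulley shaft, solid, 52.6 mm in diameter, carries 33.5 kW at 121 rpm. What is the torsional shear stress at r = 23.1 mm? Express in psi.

ω = 2π·121/60 = 12.67 rad/s, so T = P/ω = 33.5×10³ / 12.67 = 2644 N·m.
J = πd⁴/32 = π(0.0526)⁴/32 = 7.515×10^-7 m⁴.
Shear stress varies linearly with radius: τ = T·r/J = 2644 × 0.0231 / 7.515×10^-7 = 8.126×10^7 Pa.

11800 psi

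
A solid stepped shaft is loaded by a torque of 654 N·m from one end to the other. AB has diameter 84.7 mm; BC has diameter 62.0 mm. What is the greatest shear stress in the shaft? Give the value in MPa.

Under the same torque, τ_max = 16T/(πd³) is largest where d is smallest — segment BC (d = 62.0 mm).
τ_max = 16·654.0/(π·(0.0620)³) = 1.398×10^7 Pa.

14.0 MPa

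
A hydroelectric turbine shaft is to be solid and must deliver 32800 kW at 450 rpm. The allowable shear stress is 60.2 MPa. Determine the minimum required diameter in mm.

389 mm

ω = 2π·450/60 = 47.12 rad/s, so T = P/ω = 32800×10³ / 47.12 = 696000 N·m.
For a solid shaft τ_max = 16T/(πd³), so d = (16T/(π τ_allow))^(1/3) = (16·696000/(π·6.02×10^7))^(1/3) = 0.3890 m.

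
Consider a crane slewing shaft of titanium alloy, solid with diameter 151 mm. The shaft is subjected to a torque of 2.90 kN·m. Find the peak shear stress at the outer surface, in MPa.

J = πd⁴/32 = π(0.151)⁴/32 = 5.104×10^-5 m⁴.
τ_max = T·r/J = 2900 × 0.0755 / 5.104×10^-5 = 4.290×10^6 Pa.

4.29 MPa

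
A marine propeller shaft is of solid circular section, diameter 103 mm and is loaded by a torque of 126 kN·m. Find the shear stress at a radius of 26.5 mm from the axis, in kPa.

J = πd⁴/32 = π(0.103)⁴/32 = 1.105×10^-5 m⁴.
Shear stress varies linearly with radius: τ = T·r/J = 126000 × 0.0265 / 1.105×10^-5 = 3.022×10^8 Pa.

302000 kPa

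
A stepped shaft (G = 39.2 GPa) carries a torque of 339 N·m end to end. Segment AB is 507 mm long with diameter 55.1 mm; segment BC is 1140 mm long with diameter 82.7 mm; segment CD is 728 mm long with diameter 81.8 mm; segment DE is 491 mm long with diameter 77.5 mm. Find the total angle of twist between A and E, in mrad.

9.62 mrad

J_AB = π(0.0551)⁴/32 = 9.05×10^-7 m⁴; J_BC = π(0.0827)⁴/32 = 4.59×10^-6 m⁴; J_CD = π(0.0818)⁴/32 = 4.40×10^-6 m⁴; J_DE = π(0.0775)⁴/32 = 3.54×10^-6 m⁴.
θ = (T/G)·Σ L_i/J_i = (339.0/39.2×10⁹)·(0.507/9.05×10^-7 + 1.14/4.59×10^-6 + 0.728/4.40×10^-6 + 0.491/3.54×10^-6) = 9.623×10^-3 rad.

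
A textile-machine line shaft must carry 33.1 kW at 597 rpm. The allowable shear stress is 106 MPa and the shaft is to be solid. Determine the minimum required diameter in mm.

ω = 2π·597/60 = 62.52 rad/s, so T = P/ω = 33.1×10³ / 62.52 = 529.5 N·m.
For a solid shaft τ_max = 16T/(πd³), so d = (16T/(π τ_allow))^(1/3) = (16·529.5/(π·1.06×10^8))^(1/3) = 0.02941 m.

29.4 mm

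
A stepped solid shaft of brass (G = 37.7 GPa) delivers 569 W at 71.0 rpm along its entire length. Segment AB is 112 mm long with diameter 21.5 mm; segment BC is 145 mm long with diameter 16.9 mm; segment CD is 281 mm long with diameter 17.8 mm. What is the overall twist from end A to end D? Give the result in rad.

ω = 2π·71.0/60 = 7.435 rad/s, so T = P/ω = 569 / 7.435 = 76.53 N·m.
J_AB = π(0.0215)⁴/32 = 2.10×10^-8 m⁴; J_BC = π(0.0169)⁴/32 = 8.01×10^-9 m⁴; J_CD = π(0.0178)⁴/32 = 9.86×10^-9 m⁴.
θ = (T/G)·Σ L_i/J_i = (76.53/37.7×10⁹)·(0.112/2.10×10^-8 + 0.145/8.01×10^-9 + 0.281/9.86×10^-9) = 0.1055 rad.

0.105 rad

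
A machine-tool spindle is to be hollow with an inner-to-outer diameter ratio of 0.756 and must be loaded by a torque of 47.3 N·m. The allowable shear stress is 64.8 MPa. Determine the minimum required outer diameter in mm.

17.7 mm

For a hollow shaft with d_i/d_o = 0.756: τ_max = 16T/(π d_o³ (1−k⁴)), so d_o = [16T/(π τ_allow (1−k⁴))]^(1/3) = [16·47.30/(π·6.48×10^7·0.6733)]^(1/3) = 0.01767 m.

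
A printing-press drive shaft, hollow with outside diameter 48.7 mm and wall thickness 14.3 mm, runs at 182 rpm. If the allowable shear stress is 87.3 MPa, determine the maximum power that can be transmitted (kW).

36.6 kW

J = π(d_o⁴ − d_i⁴)/32 = π(0.0487⁴ − 0.0201⁴)/32 = 5.362×10^-7 m⁴.
T_max = τ_allow·J/r = 8.73×10^7 × 5.362×10^-7 / 0.0244 = 1922 N·m.
ω = 2π·182/60 = 19.06 rad/s, so P_max = T_max·ω = 3.664×10^4 W.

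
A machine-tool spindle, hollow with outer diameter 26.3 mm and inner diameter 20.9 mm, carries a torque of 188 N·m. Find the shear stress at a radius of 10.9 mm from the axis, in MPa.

J = π(d_o⁴ − d_i⁴)/32 = π(0.0263⁴ − 0.0209⁴)/32 = 2.824×10^-8 m⁴.
Shear stress varies linearly with radius: τ = T·r/J = 188.0 × 0.0109 / 2.824×10^-8 = 7.257×10^7 Pa.

72.6 MPa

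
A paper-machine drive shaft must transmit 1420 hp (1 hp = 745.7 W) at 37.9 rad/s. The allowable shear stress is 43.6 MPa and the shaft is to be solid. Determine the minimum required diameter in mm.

ω = 37.9 rad/s, so T = P/ω = 1420×745.7 / 37.90 = 27940 N·m.
For a solid shaft τ_max = 16T/(πd³), so d = (16T/(π τ_allow))^(1/3) = (16·27940/(π·4.36×10^7))^(1/3) = 0.1483 m.

148 mm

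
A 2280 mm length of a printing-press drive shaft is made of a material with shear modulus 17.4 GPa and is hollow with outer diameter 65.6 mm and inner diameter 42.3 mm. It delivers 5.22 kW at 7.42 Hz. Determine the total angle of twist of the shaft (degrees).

ω = 2π·7.42 = 46.62 rad/s, so T = P/ω = 5.22×10³ / 46.62 = 112.0 N·m.
J = π(d_o⁴ − d_i⁴)/32 = π(0.0656⁴ − 0.0423⁴)/32 = 1.504×10^-6 m⁴.
θ = T·L/(G·J) = 112.0 × 2.28 / (17.4×10⁹ × 1.504×10^-6) = 9.756×10^-3 rad.

0.559°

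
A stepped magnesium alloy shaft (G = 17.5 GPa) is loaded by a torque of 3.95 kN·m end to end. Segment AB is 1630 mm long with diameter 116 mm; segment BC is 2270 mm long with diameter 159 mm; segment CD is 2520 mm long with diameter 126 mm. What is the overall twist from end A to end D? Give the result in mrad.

51.8 mrad

J_AB = π(0.116)⁴/32 = 1.78×10^-5 m⁴; J_BC = π(0.159)⁴/32 = 6.27×10^-5 m⁴; J_CD = π(0.126)⁴/32 = 2.47×10^-5 m⁴.
θ = (T/G)·Σ L_i/J_i = (3950/17.5×10⁹)·(1.63/1.78×10^-5 + 2.27/6.27×10^-5 + 2.52/2.47×10^-5) = 0.05185 rad.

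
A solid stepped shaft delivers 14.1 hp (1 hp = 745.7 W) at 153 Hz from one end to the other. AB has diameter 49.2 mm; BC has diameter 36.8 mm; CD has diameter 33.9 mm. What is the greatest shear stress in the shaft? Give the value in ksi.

0.207 ksi

ω = 2π·153 = 961.3 rad/s, so T = P/ω = 14.1×745.7 / 961.3 = 10.94 N·m.
Under the same torque, τ_max = 16T/(πd³) is largest where d is smallest — segment CD (d = 33.9 mm).
τ_max = 16·10.94/(π·(0.0339)³) = 1.430×10^6 Pa.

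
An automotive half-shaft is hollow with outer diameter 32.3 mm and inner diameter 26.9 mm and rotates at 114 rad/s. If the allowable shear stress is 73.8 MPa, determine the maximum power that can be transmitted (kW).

J = π(d_o⁴ − d_i⁴)/32 = π(0.0323⁴ − 0.0269⁴)/32 = 5.545×10^-8 m⁴.
T_max = τ_allow·J/r = 7.38×10^7 × 5.545×10^-8 / 0.0161 = 253.4 N·m.
ω = 114 rad/s, so P_max = T_max·ω = 2.889×10^4 W.

28.9 kW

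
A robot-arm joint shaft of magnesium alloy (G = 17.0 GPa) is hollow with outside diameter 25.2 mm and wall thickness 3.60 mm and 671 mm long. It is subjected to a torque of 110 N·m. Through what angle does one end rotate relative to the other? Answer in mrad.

148 mrad

J = π(d_o⁴ − d_i⁴)/32 = π(0.0252⁴ − 0.0180⁴)/32 = 2.929×10^-8 m⁴.
θ = T·L/(G·J) = 110.0 × 0.671 / (17.0×10⁹ × 2.929×10^-8) = 0.1483 rad.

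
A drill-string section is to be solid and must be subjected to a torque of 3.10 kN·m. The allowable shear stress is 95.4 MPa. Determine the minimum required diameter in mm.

54.9 mm

For a solid shaft τ_max = 16T/(πd³), so d = (16T/(π τ_allow))^(1/3) = (16·3100/(π·9.54×10^7))^(1/3) = 0.05490 m.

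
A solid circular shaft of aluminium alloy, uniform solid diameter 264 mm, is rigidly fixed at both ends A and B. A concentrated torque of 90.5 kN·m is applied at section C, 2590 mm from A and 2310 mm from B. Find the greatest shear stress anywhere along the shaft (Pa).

With uniform GJ and both ends fixed, compatibility θ_AC = θ_CB gives T_A·a = T_B·b, together with T_A + T_B = T₀.
T_A = T₀·b/(a+b) = 90500·2310/4900 = 42660 N·m; T_B = 47840 N·m.
τ in each portion: τ_AC = 1.18×10^7 Pa, τ_CB = 1.32×10^7 Pa; maximum is in CB.
τ_max = T_CB·r/J = 47840·0.132/4.77×10^-4 = 1.324×10^7 Pa.

1.32e7 Pa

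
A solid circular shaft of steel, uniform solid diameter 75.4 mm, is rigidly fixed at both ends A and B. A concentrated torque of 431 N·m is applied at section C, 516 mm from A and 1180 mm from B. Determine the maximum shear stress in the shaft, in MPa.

3.56 MPa

With uniform GJ and both ends fixed, compatibility θ_AC = θ_CB gives T_A·a = T_B·b, together with T_A + T_B = T₀.
T_A = T₀·b/(a+b) = 431.0·1180/1696 = 299.9 N·m; T_B = 131.1 N·m.
τ in each portion: τ_AC = 3.56×10^6 Pa, τ_CB = 1.56×10^6 Pa; maximum is in AC.
τ_max = T_AC·r/J = 299.9·0.0377/3.17×10^-6 = 3.563×10^6 Pa.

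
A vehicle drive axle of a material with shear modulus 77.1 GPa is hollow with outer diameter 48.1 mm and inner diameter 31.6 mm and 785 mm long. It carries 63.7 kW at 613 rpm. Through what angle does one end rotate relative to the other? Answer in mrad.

ω = 2π·613/60 = 64.19 rad/s, so T = P/ω = 63.7×10³ / 64.19 = 992.3 N·m.
J = π(d_o⁴ − d_i⁴)/32 = π(0.0481⁴ − 0.0316⁴)/32 = 4.276×10^-7 m⁴.
θ = T·L/(G·J) = 992.3 × 0.785 / (77.1×10⁹ × 4.276×10^-7) = 0.02363 rad.

23.6 mrad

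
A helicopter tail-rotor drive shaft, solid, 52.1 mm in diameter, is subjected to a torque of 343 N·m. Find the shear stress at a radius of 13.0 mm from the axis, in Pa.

J = πd⁴/32 = π(0.0521)⁴/32 = 7.234×10^-7 m⁴.
Shear stress varies linearly with radius: τ = T·r/J = 343.0 × 0.0130 / 7.234×10^-7 = 6.164×10^6 Pa.

6.16e6 Pa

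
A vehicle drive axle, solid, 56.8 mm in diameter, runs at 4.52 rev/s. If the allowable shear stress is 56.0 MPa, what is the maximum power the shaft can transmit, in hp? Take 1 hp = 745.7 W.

76.7 hp

J = πd⁴/32 = π(0.0568)⁴/32 = 1.022×10^-6 m⁴.
T_max = τ_allow·J/r = 5.60×10^7 × 1.022×10^-6 / 0.0284 = 2015 N·m.
ω = 2π·4.52 = 28.40 rad/s, so P_max = T_max·ω = 5.722×10^4 W.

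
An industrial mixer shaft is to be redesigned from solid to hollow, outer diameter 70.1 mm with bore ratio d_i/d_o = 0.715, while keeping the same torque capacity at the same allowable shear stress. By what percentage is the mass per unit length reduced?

Equal τ_max and T ⇒ the solid shaft needs d_s³ = d_o³(1−k⁴), so d_s = 70.1·(1−0.715⁴)^(1/3) = 63.37 mm.
Area ratio A_h/A_s = d_o²(1−k²)/d_s² = (1−k²)/(1−k⁴)^(2/3) = 0.5982.
Mass saving = 1 − 0.5982 = 40.2 %.

40.2 %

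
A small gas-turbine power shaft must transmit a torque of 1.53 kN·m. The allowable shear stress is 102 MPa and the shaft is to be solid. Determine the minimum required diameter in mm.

42.4 mm

For a solid shaft τ_max = 16T/(πd³), so d = (16T/(π τ_allow))^(1/3) = (16·1530/(π·1.02×10^8))^(1/3) = 0.04243 m.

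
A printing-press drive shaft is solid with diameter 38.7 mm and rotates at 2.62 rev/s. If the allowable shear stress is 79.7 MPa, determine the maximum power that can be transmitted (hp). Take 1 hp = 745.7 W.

20.0 hp

J = πd⁴/32 = π(0.0387)⁴/32 = 2.202×10^-7 m⁴.
T_max = τ_allow·J/r = 7.97×10^7 × 2.202×10^-7 / 0.0194 = 907.0 N·m.
ω = 2π·2.62 = 16.46 rad/s, so P_max = T_max·ω = 1.493×10^4 W.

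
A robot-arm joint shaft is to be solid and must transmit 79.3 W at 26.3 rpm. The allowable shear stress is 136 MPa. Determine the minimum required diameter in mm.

ω = 2π·26.3/60 = 2.754 rad/s, so T = P/ω = 79.3 / 2.754 = 28.79 N·m.
For a solid shaft τ_max = 16T/(πd³), so d = (16T/(π τ_allow))^(1/3) = (16·28.79/(π·1.36×10^8))^(1/3) = 0.01025 m.

10.3 mm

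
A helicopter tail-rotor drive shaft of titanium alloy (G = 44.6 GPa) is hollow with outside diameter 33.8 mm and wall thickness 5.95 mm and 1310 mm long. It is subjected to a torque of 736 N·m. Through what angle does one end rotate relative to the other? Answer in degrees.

11.7°

J = π(d_o⁴ − d_i⁴)/32 = π(0.0338⁴ − 0.0219⁴)/32 = 1.056×10^-7 m⁴.
θ = T·L/(G·J) = 736.0 × 1.31 / (44.6×10⁹ × 1.056×10^-7) = 0.2048 rad.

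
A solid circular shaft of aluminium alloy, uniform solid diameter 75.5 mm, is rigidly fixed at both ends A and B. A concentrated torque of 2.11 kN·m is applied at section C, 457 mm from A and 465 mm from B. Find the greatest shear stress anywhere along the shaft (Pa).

1.26e7 Pa

With uniform GJ and both ends fixed, compatibility θ_AC = θ_CB gives T_A·a = T_B·b, together with T_A + T_B = T₀.
T_A = T₀·b/(a+b) = 2110·465/922.0 = 1064 N·m; T_B = 1046 N·m.
τ in each portion: τ_AC = 1.26×10^7 Pa, τ_CB = 1.24×10^7 Pa; maximum is in AC.
τ_max = T_AC·r/J = 1064·0.0377/3.19×10^-6 = 1.259×10^7 Pa.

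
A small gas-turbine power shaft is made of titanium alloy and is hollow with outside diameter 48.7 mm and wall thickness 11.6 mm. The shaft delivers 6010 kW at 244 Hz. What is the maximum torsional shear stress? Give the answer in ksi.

ω = 2π·244 = 1533 rad/s, so T = P/ω = 6010×10³ / 1533 = 3920 N·m.
J = π(d_o⁴ − d_i⁴)/32 = π(0.0487⁴ − 0.0255⁴)/32 = 5.107×10^-7 m⁴.
τ_max = T·r/J = 3920 × 0.0244 / 5.107×10^-7 = 1.869×10^8 Pa.

27.1 ksi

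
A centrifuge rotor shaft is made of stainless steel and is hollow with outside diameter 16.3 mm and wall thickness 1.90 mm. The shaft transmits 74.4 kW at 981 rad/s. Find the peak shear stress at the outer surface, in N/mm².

ω = 981 rad/s, so T = P/ω = 74.4×10³ / 981.0 = 75.84 N·m.
J = π(d_o⁴ − d_i⁴)/32 = π(0.0163⁴ − 0.0125⁴)/32 = 4.533×10^-9 m⁴.
τ_max = T·r/J = 75.84 × 0.00815 / 4.533×10^-9 = 1.363×10^8 Pa.

136 N/mm²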